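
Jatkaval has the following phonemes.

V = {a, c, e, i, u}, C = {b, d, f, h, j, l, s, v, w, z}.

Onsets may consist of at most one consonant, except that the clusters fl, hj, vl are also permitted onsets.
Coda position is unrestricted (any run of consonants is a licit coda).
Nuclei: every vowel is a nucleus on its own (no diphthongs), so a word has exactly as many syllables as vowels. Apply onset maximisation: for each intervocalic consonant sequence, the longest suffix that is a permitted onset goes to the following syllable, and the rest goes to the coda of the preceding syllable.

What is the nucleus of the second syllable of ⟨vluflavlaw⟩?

Vowels present: u, a, a; each is a nucleus, giving 3 syllables.
The second nucleus (vowel 2 from the left) is /a/.

a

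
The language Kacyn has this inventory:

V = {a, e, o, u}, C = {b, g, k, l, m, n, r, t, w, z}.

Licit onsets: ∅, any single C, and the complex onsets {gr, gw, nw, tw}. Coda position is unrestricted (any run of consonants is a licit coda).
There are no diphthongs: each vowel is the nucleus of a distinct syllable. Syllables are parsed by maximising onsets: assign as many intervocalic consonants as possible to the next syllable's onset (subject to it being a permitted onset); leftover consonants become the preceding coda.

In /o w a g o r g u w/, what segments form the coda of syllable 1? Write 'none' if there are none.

none

The vowels are o, a, o, u — 4 nuclei, so 4 syllables.
/o…a/ gap (V1→V2): /w/ → onset of the next syllable (single consonants are always licit onsets).
/a…o/ gap (V2→V3): /g/ → onset of the next syllable (single consonants are always licit onsets).
/o…u/ gap (V3→V4): /rg/; trying suffixes from longest down, /g/ is the first permitted one, so coda /r/ | onset /g/.
So the parse is o.wa.gor.guw.
Syllable 1 is /o/: onset ∅, nucleus /o/, coda ∅.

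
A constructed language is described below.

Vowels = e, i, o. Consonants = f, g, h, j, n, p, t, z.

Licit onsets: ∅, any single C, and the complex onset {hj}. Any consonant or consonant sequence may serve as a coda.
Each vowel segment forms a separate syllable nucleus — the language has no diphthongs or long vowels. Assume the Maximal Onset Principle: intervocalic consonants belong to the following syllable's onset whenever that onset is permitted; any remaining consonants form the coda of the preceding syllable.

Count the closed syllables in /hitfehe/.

1

Nuclei (vowels): i, e, e → 3 syllables.
σ1/σ2 boundary: /tf/ — longest licit onset from the right is /f/, leaving /t/ as coda.
σ2/σ3 boundary: /h/ is a single consonant, so it becomes the next onset.
Result: hit.fe.he.
Classifying each syllable: /hit/ (closed), /fe/ (open), /he/ (open).
Closed syllables: 1.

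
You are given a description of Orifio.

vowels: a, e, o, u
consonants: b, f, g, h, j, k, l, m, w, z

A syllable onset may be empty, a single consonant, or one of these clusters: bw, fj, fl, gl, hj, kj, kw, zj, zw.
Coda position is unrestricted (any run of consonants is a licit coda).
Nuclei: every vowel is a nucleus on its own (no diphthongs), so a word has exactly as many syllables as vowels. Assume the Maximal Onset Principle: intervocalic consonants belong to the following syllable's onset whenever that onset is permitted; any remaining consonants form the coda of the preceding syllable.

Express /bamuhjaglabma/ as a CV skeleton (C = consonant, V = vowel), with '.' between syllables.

CV.CV.CCV.CCVC.CV

Nuclei (vowels): a, u, a, a, a → 5 syllables.
σ1/σ2 boundary: /m/ is a single consonant, so it becomes the next onset.
σ2/σ3 boundary: cluster /hj/ — /hj/ is itself a permitted onset, so the whole cluster goes right; preceding coda = ∅.
σ3/σ4 boundary: cluster /gl/ — /gl/ is itself a permitted onset, so the whole cluster goes right; preceding coda = ∅.
σ4/σ5 boundary: /bm/ splits as /b/ + /m/ (/m/ is the longest suffix that is a licit onset).
Putting it together: ba.mu.hja.glab.ma.
Mapping each syllable to C/V: /ba/ → CV, /mu/ → CV, /hja/ → CCV, /glab/ → CCVC, /ma/ → CV.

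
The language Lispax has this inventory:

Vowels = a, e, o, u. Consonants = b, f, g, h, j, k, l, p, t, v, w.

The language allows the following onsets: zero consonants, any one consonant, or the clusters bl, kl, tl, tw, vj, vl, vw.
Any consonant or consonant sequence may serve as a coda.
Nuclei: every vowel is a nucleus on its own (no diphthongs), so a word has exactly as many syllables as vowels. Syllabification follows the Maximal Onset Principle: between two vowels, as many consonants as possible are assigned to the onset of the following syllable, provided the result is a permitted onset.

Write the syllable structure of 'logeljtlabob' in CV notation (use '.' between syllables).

Nuclei (vowels): o, e, a, o → 4 syllables.
Between /o/ (V1) and /e/ (V2): /g/ is a single consonant, so it becomes the next onset.
Between /e/ (V2) and /a/ (V3): /ljtl/ — longest licit onset from the right is /tl/, leaving /lj/ as coda.
Between /a/ (V3) and /o/ (V4): just /b/ — single C goes to the following onset.
So the parse is lo.gelj.tla.bob.
Mapping each syllable to C/V: /lo/ → CV, /gelj/ → CVCC, /tla/ → CCV, /bob/ → CVC.

CV.CVCC.CCV.CVC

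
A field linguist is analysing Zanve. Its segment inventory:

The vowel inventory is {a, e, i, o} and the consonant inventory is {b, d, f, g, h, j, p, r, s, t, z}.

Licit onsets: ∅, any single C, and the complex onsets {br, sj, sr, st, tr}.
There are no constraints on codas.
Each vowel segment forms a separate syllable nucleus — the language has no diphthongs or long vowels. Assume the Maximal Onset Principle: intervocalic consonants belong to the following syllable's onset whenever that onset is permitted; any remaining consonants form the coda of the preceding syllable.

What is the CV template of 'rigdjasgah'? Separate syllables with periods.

CVCC.CVC.CVC

Nuclei (vowels): i, a, a → 3 syllables.
/i…a/ gap (V1→V2): /gdj/ — longest licit onset from the right is /j/, leaving /gd/ as coda.
/a…a/ gap (V2→V3): /sg/ — longest licit onset from the right is /g/, leaving /s/ as coda.
So the parse is rigd.jas.gah.
Mapping each syllable to C/V: /rigd/ → CVCC, /jas/ → CVC, /gah/ → CVC.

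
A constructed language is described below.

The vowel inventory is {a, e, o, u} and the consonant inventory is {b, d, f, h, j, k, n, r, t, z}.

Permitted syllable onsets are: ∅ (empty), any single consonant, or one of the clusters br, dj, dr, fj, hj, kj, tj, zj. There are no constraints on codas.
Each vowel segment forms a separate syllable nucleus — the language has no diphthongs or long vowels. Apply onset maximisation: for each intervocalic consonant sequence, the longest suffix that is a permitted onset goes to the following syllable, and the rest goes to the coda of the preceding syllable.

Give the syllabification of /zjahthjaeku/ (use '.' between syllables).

Nuclei (vowels): a, a, e, u → 4 syllables.
/a…a/ gap (V1→V2): /hthj/ — longest licit onset from the right is /hj/, leaving /ht/ as coda.
/a…e/ gap (V2→V3): nothing intervenes; syllable break is V.V.
/e…u/ gap (V3→V4): just /k/ — single C goes to the following onset.

zjaht.hja.e.ku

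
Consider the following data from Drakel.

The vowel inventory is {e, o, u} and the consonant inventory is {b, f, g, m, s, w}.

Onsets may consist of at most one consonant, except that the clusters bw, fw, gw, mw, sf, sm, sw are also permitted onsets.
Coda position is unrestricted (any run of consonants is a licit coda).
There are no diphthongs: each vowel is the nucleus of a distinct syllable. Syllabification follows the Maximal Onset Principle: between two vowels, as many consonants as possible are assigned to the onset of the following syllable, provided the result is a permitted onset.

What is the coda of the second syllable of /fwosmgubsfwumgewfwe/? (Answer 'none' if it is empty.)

bs

The vowels are o, u, u, e, e — 5 nuclei, so 5 syllables.
σ1/σ2 boundary: cluster /smg/ — the longest permitted-onset suffix is /g/; onset = /g/, preceding coda = /sm/.
σ2/σ3 boundary: /bsfw/ — longest licit onset from the right is /fw/, leaving /bs/ as coda.
σ3/σ4 boundary: /mg/; trying suffixes from longest down, /g/ is the first permitted one, so coda /m/ | onset /g/.
σ4/σ5 boundary: /wfw/ splits as /w/ + /fw/ (/fw/ is the longest suffix that is a licit onset).
Result: fwosm.gubs.fwum.gew.fwe.
Syllable 2 is /gubs/: onset /g/, nucleus /u/, coda /bs/.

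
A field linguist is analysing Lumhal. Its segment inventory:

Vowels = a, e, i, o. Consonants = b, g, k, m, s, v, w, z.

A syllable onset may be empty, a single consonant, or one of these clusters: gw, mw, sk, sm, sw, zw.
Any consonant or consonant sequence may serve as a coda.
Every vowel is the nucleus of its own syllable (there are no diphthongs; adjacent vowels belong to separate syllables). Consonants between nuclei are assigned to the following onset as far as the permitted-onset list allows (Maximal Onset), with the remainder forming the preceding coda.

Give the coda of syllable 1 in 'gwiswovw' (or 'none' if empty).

The vowels are i, o — 2 nuclei, so 2 syllables.
/i…o/ gap (V1→V2): cluster /sw/ — /sw/ is itself a permitted onset, so the whole cluster goes right; preceding coda = ∅.
Result: gwi.swovw.
Syllable 1 is /gwi/: onset /gw/, nucleus /i/, coda ∅.

none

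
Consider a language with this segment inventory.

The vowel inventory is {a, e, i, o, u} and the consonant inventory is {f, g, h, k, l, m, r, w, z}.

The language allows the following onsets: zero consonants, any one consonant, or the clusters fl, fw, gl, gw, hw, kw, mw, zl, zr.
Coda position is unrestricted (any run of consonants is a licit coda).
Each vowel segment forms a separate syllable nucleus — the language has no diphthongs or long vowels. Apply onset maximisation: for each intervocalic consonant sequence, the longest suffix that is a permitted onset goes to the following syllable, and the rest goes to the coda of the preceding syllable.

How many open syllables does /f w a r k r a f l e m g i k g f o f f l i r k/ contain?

1

Vowels present: a, a, e, i, o, i; each is a nucleus, giving 6 syllables.
V1 /a/ – V2 /a/: /rkr/ splits as /rk/ + /r/ (/r/ is the longest suffix that is a licit onset).
V2 /a/ – V3 /e/: /fl/ is a licit onset in full, so it all attaches to the next syllable.
V3 /e/ – V4 /i/: /mg/ — longest licit onset from the right is /g/, leaving /m/ as coda.
V4 /i/ – V5 /o/: /kgf/ — longest licit onset from the right is /f/, leaving /kg/ as coda.
V5 /o/ – V6 /i/: /ffl/; trying suffixes from longest down, /fl/ is the first permitted one, so coda /f/ | onset /fl/.
Syllabification: fwark.ra.flem.gikg.fof.flirk.
Classifying each syllable: /fwark/ (closed), /ra/ (open), /flem/ (closed), /gikg/ (closed), /fof/ (closed), /flirk/ (closed).
Open syllables: 1.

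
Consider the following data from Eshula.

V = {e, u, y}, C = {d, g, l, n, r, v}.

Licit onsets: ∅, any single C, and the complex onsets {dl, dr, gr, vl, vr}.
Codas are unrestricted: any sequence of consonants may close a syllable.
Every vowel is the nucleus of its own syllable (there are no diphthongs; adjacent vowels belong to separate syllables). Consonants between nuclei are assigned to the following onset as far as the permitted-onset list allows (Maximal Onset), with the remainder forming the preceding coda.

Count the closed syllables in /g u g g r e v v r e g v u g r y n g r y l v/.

Nuclei (vowels): u, e, e, u, y, y → 6 syllables.
V1 /u/ – V2 /e/: /ggr/ — longest licit onset from the right is /gr/, leaving /g/ as coda.
V2 /e/ – V3 /e/: /vvr/; trying suffixes from longest down, /vr/ is the first permitted one, so coda /v/ | onset /vr/.
V3 /e/ – V4 /u/: /gv/ splits as /g/ + /v/ (/v/ is the longest suffix that is a licit onset).
V4 /u/ – V5 /y/: cluster /gr/ — /gr/ is itself a permitted onset, so the whole cluster goes right; preceding coda = ∅.
V5 /y/ – V6 /y/: /ngr/; trying suffixes from longest down, /gr/ is the first permitted one, so coda /n/ | onset /gr/.
Putting it together: gug.grev.vreg.vu.gryn.grylv.
Classifying each syllable: /gug/ (closed), /grev/ (closed), /vreg/ (closed), /vu/ (open), /gryn/ (closed), /grylv/ (closed).
Closed syllables: 5.

5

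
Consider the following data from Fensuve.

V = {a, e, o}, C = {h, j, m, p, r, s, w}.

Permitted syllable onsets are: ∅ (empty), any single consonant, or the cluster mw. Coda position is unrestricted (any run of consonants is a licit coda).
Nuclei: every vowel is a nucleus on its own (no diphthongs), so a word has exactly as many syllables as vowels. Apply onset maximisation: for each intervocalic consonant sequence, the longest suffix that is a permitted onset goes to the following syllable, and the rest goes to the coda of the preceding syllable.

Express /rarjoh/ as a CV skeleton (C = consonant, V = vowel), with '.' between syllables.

The vowels are a, o — 2 nuclei, so 2 syllables.
Between /a/ (V1) and /o/ (V2): /rj/; trying suffixes from longest down, /j/ is the first permitted one, so coda /r/ | onset /j/.
Syllabification: rar.joh.
Mapping each syllable to C/V: /rar/ → CVC, /joh/ → CVC.

CVC.CVC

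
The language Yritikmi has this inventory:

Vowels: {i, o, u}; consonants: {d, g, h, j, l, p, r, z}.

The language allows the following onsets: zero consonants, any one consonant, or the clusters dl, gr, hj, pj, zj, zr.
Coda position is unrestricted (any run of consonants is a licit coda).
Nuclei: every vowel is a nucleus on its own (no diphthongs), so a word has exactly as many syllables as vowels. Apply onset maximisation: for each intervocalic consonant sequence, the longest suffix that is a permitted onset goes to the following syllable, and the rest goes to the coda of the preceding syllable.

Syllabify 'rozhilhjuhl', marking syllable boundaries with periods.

Vowels present: o, i, u; each is a nucleus, giving 3 syllables.
/o…i/ gap (V1→V2): /zh/; trying suffixes from longest down, /h/ is the first permitted one, so coda /z/ | onset /h/.
/i…u/ gap (V2→V3): /lhj/ splits as /l/ + /hj/ (/hj/ is the longest suffix that is a licit onset).

roz.hil.hjuhl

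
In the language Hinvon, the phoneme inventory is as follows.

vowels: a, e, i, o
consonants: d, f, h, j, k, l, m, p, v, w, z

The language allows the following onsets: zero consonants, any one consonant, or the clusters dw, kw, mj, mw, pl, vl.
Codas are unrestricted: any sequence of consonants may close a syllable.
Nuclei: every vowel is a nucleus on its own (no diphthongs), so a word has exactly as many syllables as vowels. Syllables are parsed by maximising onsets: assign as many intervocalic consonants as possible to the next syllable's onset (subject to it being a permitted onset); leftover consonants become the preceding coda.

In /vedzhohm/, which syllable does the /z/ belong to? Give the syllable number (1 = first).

1

The vowels are e, o — 2 nuclei, so 2 syllables.
V1 /e/ – V2 /o/: /dzh/ splits as /dz/ + /h/ (/h/ is the longest suffix that is a licit onset).
Putting it together: vedz.hohm.
The /z/ is in the coda of syllable 1 (/vedz/).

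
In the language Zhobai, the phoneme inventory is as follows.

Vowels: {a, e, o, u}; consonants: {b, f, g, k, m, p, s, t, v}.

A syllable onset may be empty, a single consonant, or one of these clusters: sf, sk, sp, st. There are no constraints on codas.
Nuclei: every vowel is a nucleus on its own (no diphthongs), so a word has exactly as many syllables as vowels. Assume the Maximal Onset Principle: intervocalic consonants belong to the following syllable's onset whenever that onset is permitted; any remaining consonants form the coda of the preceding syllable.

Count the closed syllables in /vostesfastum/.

Vowels present: o, e, a, u; each is a nucleus, giving 4 syllables.
/o…e/ gap (V1→V2): cluster /st/ — /st/ is itself a permitted onset, so the whole cluster goes right; preceding coda = ∅.
/e…a/ gap (V2→V3): /sf/ is a licit onset in full, so it all attaches to the next syllable.
/a…u/ gap (V3→V4): /st/ — entire cluster is a permitted onset → onset /st/, coda ∅.
So the parse is vo.ste.sfa.stum.
Classifying each syllable: /vo/ (open), /ste/ (open), /sfa/ (open), /stum/ (closed).
Closed syllables: 1.

1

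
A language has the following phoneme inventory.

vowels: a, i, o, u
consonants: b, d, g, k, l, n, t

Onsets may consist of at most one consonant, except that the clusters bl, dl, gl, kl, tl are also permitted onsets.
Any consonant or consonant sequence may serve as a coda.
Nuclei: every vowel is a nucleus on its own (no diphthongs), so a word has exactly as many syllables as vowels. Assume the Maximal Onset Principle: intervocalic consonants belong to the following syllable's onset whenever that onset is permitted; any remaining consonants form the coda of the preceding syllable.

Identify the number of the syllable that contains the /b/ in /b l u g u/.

Nuclei (vowels): u, u → 2 syllables.
/u…u/ gap (V1→V2): just /g/ — single C goes to the following onset.
Syllabification: blu.gu.
The /b/ is in the onset of syllable 1 (/blu/).

1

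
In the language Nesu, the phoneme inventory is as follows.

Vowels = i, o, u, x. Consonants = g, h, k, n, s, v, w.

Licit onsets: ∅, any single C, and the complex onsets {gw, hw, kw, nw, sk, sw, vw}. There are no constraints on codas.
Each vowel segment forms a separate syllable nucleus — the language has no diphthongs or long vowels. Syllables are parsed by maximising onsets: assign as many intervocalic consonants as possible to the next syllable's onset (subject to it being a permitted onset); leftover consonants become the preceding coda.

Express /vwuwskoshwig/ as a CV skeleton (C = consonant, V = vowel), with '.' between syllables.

CCVC.CCVC.CCVC

The vowels are u, o, i — 3 nuclei, so 3 syllables.
V1 /u/ – V2 /o/: /wsk/; trying suffixes from longest down, /sk/ is the first permitted one, so coda /w/ | onset /sk/.
V2 /o/ – V3 /i/: /shw/ — longest licit onset from the right is /hw/, leaving /s/ as coda.
Result: vwuw.skos.hwig.
Mapping each syllable to C/V: /vwuw/ → CCVC, /skos/ → CCVC, /hwig/ → CCVC.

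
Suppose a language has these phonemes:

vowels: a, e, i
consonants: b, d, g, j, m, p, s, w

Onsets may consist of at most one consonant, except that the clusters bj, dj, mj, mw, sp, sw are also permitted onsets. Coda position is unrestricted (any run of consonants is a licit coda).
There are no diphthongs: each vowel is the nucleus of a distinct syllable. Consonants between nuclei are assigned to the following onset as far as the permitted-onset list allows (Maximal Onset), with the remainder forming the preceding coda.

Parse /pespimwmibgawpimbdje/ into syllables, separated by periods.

pe.spimw.mib.gaw.pimb.dje

Nuclei (vowels): e, i, i, a, i, e → 6 syllables.
σ1/σ2 boundary: /sp/ — entire cluster is a permitted onset → onset /sp/, coda ∅.
σ2/σ3 boundary: /mwm/ splits as /mw/ + /m/ (/m/ is the longest suffix that is a licit onset).
σ3/σ4 boundary: /bg/; trying suffixes from longest down, /g/ is the first permitted one, so coda /b/ | onset /g/.
σ4/σ5 boundary: /wp/; trying suffixes from longest down, /p/ is the first permitted one, so coda /w/ | onset /p/.
σ5/σ6 boundary: /mbdj/ splits as /mb/ + /dj/ (/dj/ is the longest suffix that is a licit onset).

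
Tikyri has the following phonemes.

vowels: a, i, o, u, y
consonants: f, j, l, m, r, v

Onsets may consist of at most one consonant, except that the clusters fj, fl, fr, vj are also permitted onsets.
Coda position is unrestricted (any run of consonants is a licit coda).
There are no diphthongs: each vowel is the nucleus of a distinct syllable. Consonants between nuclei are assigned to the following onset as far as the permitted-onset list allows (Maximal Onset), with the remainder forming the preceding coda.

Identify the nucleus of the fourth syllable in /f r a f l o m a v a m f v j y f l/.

Nuclei (vowels): a, o, a, a, y → 5 syllables.
The fourth nucleus (vowel 4 from the left) is /a/.

a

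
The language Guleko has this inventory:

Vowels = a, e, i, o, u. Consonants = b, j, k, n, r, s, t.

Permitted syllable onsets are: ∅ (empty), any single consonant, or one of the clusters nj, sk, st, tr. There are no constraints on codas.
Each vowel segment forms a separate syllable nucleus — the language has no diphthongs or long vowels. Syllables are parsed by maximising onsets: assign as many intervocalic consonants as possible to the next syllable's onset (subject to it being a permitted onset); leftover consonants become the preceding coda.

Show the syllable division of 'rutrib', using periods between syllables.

ru.trib

Vowels present: u, i; each is a nucleus, giving 2 syllables.
Between /u/ (V1) and /i/ (V2): cluster /tr/ — /tr/ is itself a permitted onset, so the whole cluster goes right; preceding coda = ∅.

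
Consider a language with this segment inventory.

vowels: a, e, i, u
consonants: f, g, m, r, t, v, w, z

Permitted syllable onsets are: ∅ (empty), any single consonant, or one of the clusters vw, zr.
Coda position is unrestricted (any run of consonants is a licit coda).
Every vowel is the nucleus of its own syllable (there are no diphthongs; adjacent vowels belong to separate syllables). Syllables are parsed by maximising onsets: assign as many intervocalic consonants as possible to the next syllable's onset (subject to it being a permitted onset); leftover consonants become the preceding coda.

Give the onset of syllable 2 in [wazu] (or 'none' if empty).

z

Vowels present: a, u; each is a nucleus, giving 2 syllables.
/a…u/ gap (V1→V2): just /z/ — single C goes to the following onset.
Syllabification: wa.zu.
Syllable 2 is /zu/: onset /z/, nucleus /u/, coda ∅.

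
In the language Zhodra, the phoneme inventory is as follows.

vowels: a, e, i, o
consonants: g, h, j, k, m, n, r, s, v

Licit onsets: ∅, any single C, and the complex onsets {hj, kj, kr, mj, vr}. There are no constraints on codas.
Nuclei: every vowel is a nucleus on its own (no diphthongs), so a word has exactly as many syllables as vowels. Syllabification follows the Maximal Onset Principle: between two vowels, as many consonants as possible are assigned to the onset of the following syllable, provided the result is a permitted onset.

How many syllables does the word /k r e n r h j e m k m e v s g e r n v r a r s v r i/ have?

Vowels present: e, e, e, e, a, i; each is a nucleus, giving 6 syllables.

6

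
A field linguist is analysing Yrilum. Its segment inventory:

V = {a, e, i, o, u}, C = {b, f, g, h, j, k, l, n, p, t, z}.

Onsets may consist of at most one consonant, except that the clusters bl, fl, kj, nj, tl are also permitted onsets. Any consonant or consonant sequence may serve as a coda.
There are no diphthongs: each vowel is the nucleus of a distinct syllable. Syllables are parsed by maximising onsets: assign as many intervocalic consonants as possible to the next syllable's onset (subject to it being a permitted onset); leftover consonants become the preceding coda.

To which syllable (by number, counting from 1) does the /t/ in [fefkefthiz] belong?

The vowels are e, e, i — 3 nuclei, so 3 syllables.
/e…e/ gap (V1→V2): /fk/; trying suffixes from longest down, /k/ is the first permitted one, so coda /f/ | onset /k/.
/e…i/ gap (V2→V3): /fth/ — longest licit onset from the right is /h/, leaving /ft/ as coda.
Syllabification: fef.keft.hiz.
The /t/ is in the coda of syllable 2 (/keft/).

2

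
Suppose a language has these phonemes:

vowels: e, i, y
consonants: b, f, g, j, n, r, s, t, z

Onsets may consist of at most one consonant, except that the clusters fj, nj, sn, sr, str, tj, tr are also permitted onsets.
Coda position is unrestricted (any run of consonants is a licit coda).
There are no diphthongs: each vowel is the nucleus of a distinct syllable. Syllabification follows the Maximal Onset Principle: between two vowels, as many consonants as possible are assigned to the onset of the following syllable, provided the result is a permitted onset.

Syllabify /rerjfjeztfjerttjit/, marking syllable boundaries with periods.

rerj.fjezt.fjert.tjit

The vowels are e, e, e, i — 4 nuclei, so 4 syllables.
V1 /e/ – V2 /e/: cluster /rjfj/ — the longest permitted-onset suffix is /fj/; onset = /fj/, preceding coda = /rj/.
V2 /e/ – V3 /e/: /ztfj/ splits as /zt/ + /fj/ (/fj/ is the longest suffix that is a licit onset).
V3 /e/ – V4 /i/: /rttj/ splits as /rt/ + /tj/ (/tj/ is the longest suffix that is a licit onset).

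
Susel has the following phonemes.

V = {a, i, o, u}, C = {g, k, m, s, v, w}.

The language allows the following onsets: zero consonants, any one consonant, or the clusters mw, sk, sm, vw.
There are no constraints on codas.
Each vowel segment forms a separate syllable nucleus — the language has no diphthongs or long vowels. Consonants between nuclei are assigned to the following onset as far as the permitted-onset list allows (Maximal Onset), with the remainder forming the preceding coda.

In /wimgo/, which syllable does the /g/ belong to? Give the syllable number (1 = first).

The vowels are i, o — 2 nuclei, so 2 syllables.
Between /i/ (V1) and /o/ (V2): cluster /mg/ — the longest permitted-onset suffix is /g/; onset = /g/, preceding coda = /m/.
Syllabification: wim.go.
The /g/ is in the onset of syllable 2 (/go/).

2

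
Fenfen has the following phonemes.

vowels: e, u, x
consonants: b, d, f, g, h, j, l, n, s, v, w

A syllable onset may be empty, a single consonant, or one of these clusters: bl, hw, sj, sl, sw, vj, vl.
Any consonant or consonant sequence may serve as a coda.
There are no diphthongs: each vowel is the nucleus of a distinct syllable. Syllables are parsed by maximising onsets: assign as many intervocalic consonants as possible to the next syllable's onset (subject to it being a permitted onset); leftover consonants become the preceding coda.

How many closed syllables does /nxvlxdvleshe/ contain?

Vowels present: x, x, e, e; each is a nucleus, giving 4 syllables.
Between /x/ (V1) and /x/ (V2): cluster /vl/ — /vl/ is itself a permitted onset, so the whole cluster goes right; preceding coda = ∅.
Between /x/ (V2) and /e/ (V3): /dvl/ — longest licit onset from the right is /vl/, leaving /d/ as coda.
Between /e/ (V3) and /e/ (V4): /sh/ splits as /s/ + /h/ (/h/ is the longest suffix that is a licit onset).
Putting it together: nx.vlxd.vles.he.
Classifying each syllable: /nx/ (open), /vlxd/ (closed), /vles/ (closed), /he/ (open).
Closed syllables: 2.

2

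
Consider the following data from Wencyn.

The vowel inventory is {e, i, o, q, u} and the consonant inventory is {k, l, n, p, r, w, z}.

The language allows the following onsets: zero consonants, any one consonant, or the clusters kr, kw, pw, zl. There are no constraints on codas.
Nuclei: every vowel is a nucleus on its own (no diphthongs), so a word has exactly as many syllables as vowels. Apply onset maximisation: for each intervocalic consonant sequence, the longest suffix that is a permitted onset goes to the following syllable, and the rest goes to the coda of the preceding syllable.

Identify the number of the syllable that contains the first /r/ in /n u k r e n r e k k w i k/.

The vowels are u, e, e, i — 4 nuclei, so 4 syllables.
Between /u/ (V1) and /e/ (V2): /kr/ — entire cluster is a permitted onset → onset /kr/, coda ∅.
Between /e/ (V2) and /e/ (V3): /nr/ splits as /n/ + /r/ (/r/ is the longest suffix that is a licit onset).
Between /e/ (V3) and /i/ (V4): /kkw/ — longest licit onset from the right is /kw/, leaving /k/ as coda.
Result: nu.kren.rek.kwik.
The first /r/ is in the onset of syllable 2 (/kren/).

2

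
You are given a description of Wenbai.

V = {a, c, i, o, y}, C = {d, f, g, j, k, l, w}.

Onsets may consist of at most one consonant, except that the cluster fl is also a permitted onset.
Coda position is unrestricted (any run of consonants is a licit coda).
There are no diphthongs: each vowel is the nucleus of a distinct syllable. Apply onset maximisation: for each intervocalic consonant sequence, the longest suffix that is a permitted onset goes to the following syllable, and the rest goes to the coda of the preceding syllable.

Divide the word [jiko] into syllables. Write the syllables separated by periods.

Nuclei (vowels): i, o → 2 syllables.
V1 /i/ – V2 /o/: /k/ → onset of the next syllable (single consonants are always licit onsets).

ji.ko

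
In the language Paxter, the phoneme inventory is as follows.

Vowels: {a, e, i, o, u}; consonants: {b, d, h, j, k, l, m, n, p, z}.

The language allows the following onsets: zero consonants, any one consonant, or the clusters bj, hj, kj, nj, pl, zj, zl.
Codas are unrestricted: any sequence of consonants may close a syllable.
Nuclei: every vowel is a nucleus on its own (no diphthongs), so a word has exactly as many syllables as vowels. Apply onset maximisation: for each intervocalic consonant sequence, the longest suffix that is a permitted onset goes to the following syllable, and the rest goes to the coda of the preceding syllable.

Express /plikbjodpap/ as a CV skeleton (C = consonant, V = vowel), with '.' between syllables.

Vowels present: i, o, a; each is a nucleus, giving 3 syllables.
/i…o/ gap (V1→V2): /kbj/; trying suffixes from longest down, /bj/ is the first permitted one, so coda /k/ | onset /bj/.
/o…a/ gap (V2→V3): /dp/ splits as /d/ + /p/ (/p/ is the longest suffix that is a licit onset).
Syllabification: plik.bjod.pap.
Mapping each syllable to C/V: /plik/ → CCVC, /bjod/ → CCVC, /pap/ → CVC.

CCVC.CCVC.CVC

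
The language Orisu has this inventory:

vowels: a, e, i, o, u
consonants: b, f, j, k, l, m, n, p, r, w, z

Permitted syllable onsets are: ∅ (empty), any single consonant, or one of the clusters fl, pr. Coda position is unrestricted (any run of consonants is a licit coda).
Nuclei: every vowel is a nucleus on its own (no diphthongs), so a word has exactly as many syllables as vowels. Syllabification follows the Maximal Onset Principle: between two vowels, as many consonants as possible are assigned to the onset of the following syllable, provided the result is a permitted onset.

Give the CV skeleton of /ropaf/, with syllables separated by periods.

Vowels present: o, a; each is a nucleus, giving 2 syllables.
σ1/σ2 boundary: /p/ → onset of the next syllable (single consonants are always licit onsets).
So the parse is ro.paf.
Mapping each syllable to C/V: /ro/ → CV, /paf/ → CVC.

CV.CVC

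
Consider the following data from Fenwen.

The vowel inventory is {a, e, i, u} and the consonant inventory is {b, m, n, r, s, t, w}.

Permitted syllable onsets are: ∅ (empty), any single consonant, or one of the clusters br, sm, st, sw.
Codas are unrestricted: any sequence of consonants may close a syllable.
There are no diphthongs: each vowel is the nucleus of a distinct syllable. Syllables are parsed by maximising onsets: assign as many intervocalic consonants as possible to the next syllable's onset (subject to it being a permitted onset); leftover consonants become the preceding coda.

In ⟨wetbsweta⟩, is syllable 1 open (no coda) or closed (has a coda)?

Nuclei (vowels): e, e, a → 3 syllables.
/e…e/ gap (V1→V2): /tbsw/ — longest licit onset from the right is /sw/, leaving /tb/ as coda.
/e…a/ gap (V2→V3): just /t/ — single C goes to the following onset.
Result: wetb.swe.ta.
Syllable 1 is /wetb/ with coda /tb/, so it is closed.

closed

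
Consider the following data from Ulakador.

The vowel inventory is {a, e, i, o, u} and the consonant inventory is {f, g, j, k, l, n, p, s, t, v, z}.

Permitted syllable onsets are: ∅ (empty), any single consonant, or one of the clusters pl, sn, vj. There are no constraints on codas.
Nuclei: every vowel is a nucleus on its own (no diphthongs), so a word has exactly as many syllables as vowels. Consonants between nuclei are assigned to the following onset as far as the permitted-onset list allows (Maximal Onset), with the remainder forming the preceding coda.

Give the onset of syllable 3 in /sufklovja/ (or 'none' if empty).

vj

Vowels present: u, o, a; each is a nucleus, giving 3 syllables.
V1 /u/ – V2 /o/: /fkl/; trying suffixes from longest down, /l/ is the first permitted one, so coda /fk/ | onset /l/.
V2 /o/ – V3 /a/: cluster /vj/ — /vj/ is itself a permitted onset, so the whole cluster goes right; preceding coda = ∅.
Putting it together: sufk.lo.vja.
Syllable 3 is /vja/: onset /vj/, nucleus /a/, coda ∅.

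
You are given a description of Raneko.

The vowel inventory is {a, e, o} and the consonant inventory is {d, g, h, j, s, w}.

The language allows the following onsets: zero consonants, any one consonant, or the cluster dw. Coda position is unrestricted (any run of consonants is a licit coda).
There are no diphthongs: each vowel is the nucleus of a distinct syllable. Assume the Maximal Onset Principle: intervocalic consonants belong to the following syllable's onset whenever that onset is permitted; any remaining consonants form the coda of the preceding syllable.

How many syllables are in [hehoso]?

3

Nuclei (vowels): e, o, o → 3 syllables.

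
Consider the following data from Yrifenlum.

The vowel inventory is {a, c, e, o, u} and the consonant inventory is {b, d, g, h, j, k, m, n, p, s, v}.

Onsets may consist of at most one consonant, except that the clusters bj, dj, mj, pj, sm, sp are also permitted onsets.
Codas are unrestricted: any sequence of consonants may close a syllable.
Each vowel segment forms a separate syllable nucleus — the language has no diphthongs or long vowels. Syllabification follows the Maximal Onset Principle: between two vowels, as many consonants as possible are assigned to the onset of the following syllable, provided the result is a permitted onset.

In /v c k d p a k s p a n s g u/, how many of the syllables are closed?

3

The vowels are c, a, a, u — 4 nuclei, so 4 syllables.
V1 /c/ – V2 /a/: /kdp/ splits as /kd/ + /p/ (/p/ is the longest suffix that is a licit onset).
V2 /a/ – V3 /a/: /ksp/ — longest licit onset from the right is /sp/, leaving /k/ as coda.
V3 /a/ – V4 /u/: /nsg/ splits as /ns/ + /g/ (/g/ is the longest suffix that is a licit onset).
So the parse is vckd.pak.spans.gu.
Classifying each syllable: /vckd/ (closed), /pak/ (closed), /spans/ (closed), /gu/ (open).
Closed syllables: 3.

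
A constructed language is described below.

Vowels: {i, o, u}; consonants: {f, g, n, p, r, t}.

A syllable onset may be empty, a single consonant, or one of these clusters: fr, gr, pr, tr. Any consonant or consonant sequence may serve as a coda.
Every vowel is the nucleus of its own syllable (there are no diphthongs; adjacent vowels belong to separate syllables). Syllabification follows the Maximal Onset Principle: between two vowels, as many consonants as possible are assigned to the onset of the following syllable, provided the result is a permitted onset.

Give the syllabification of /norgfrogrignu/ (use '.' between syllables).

The vowels are o, o, i, u — 4 nuclei, so 4 syllables.
Between /o/ (V1) and /o/ (V2): cluster /rgfr/ — the longest permitted-onset suffix is /fr/; onset = /fr/, preceding coda = /rg/.
Between /o/ (V2) and /i/ (V3): /gr/ is a licit onset in full, so it all attaches to the next syllable.
Between /i/ (V3) and /u/ (V4): /gn/ splits as /g/ + /n/ (/n/ is the longest suffix that is a licit onset).

norg.fro.grig.nu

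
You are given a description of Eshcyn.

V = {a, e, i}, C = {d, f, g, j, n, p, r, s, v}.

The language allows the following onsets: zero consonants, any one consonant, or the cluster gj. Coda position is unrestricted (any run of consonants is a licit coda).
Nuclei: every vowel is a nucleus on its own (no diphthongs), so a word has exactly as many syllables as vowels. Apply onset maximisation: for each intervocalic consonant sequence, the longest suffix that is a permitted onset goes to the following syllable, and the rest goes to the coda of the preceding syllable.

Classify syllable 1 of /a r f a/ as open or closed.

Vowels present: a, a; each is a nucleus, giving 2 syllables.
σ1/σ2 boundary: /rf/; trying suffixes from longest down, /f/ is the first permitted one, so coda /r/ | onset /f/.
Syllabification: ar.fa.
Syllable 1 is /ar/ with coda /r/, so it is closed.

closed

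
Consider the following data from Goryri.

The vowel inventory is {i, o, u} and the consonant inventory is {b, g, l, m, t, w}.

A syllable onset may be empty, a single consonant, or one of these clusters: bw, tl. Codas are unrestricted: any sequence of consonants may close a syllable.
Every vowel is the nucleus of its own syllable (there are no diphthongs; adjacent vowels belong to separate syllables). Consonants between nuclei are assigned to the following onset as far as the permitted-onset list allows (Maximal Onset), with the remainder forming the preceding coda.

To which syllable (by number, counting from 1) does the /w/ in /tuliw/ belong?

The vowels are u, i — 2 nuclei, so 2 syllables.
Between /u/ (V1) and /i/ (V2): just /l/ — single C goes to the following onset.
Putting it together: tu.liw.
The /w/ is in the coda of syllable 2 (/liw/).

2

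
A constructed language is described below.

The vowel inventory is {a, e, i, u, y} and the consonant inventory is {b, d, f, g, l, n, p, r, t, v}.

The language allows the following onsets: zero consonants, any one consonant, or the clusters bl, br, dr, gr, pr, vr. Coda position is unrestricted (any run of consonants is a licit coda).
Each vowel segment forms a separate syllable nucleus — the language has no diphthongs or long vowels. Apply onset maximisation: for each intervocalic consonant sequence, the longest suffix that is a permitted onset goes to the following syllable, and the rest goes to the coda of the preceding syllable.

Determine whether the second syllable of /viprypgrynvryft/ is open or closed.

Nuclei (vowels): i, y, y, y → 4 syllables.
Between /i/ (V1) and /y/ (V2): /pr/ — entire cluster is a permitted onset → onset /pr/, coda ∅.
Between /y/ (V2) and /y/ (V3): /pgr/ — longest licit onset from the right is /gr/, leaving /p/ as coda.
Between /y/ (V3) and /y/ (V4): /nvr/ splits as /n/ + /vr/ (/vr/ is the longest suffix that is a licit onset).
So the parse is vi.pryp.gryn.vryft.
Syllable 2 is /pryp/ with coda /p/, so it is closed.

closed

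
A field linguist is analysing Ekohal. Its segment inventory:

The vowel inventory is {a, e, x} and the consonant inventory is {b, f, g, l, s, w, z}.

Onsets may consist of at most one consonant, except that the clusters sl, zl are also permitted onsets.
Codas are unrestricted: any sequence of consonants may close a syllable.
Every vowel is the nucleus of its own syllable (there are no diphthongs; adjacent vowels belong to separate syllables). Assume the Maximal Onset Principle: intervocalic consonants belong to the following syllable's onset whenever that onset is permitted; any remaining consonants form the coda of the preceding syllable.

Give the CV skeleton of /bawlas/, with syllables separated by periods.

CVC.CVC

Nuclei (vowels): a, a → 2 syllables.
/a…a/ gap (V1→V2): /wl/ — longest licit onset from the right is /l/, leaving /w/ as coda.
Syllabification: baw.las.
Mapping each syllable to C/V: /baw/ → CVC, /las/ → CVC.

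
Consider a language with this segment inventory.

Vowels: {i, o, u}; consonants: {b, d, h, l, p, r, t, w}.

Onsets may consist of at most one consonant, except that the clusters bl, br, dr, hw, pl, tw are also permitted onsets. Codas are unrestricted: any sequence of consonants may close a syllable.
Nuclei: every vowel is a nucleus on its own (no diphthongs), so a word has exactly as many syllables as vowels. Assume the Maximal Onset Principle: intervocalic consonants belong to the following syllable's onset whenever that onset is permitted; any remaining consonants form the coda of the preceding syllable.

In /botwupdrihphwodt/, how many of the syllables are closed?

Nuclei (vowels): o, u, i, o → 4 syllables.
V1 /o/ – V2 /u/: cluster /tw/ — /tw/ is itself a permitted onset, so the whole cluster goes right; preceding coda = ∅.
V2 /u/ – V3 /i/: /pdr/; trying suffixes from longest down, /dr/ is the first permitted one, so coda /p/ | onset /dr/.
V3 /i/ – V4 /o/: /hphw/ splits as /hp/ + /hw/ (/hw/ is the longest suffix that is a licit onset).
So the parse is bo.twup.drihp.hwodt.
Classifying each syllable: /bo/ (open), /twup/ (closed), /drihp/ (closed), /hwodt/ (closed).
Closed syllables: 3.

3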